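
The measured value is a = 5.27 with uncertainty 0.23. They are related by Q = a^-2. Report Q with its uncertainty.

Q ∝ a^-2, so δQ/Q = |-2| · δa/a = 2 × 0.0436 = 0.0873.
Q = 0.0360, so δQ = 0.0873 × 0.0360 = 0.00314.

0.0360 ± 0.00314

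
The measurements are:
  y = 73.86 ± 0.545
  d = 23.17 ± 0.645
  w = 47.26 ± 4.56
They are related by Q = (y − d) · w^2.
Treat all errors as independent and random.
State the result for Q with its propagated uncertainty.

Let u = y − d = 50.69. δu = √(δy² + δd²) = √(0.297 + 0.416) = 0.844, so δu/u = 0.0167.
Q is then a monomial in u, w:
δQ/Q = √((δu/u)² + (2·δw/w)²) = √(0.000278 + 0.0372) = 0.194
Q = 113200, so δQ = 0.194 × 113200 = 21900.

113200 ± 21900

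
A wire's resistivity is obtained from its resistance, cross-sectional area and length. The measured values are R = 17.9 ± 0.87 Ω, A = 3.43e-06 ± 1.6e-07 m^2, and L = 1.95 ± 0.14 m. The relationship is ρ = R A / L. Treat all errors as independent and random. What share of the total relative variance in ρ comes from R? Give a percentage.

24.4%

(δρ/ρ)² = (1·δR/R)² + (1·δA/A)² + (-1·δL/L)²
  R term: (1×0.0486)² = 0.00236
  A term: (1×0.0466)² = 0.00218
  L term: (-1×0.0718)² = 0.00515
Total = 0.00969. Share from R = 0.00236/0.00969 = 0.244.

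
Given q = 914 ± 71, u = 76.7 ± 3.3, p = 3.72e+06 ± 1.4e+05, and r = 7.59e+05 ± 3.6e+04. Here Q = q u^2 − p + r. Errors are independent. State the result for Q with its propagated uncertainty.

(2.42 ± 0.640) × 10^6

Let w = q·u^2 = 5.38e+06. δw/w = √((1·δq/q)² + (2·δu/u)²) = √(0.00603 + 0.00740) = 0.116, so δw = 6.23e+05.
Q = w − p + r: δQ = √(δw² + δp² + δr²) = √(3.89e+11 + 1.96e+10 + 1.3e+09) = 6.4e+05
Q = 2.42e+06.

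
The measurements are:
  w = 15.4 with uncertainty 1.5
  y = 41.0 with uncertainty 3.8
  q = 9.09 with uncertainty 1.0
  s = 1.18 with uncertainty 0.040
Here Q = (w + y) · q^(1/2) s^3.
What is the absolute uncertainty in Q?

38.1

Let u = w + y = 56.4. δu = √(δw² + δy²) = √(2.25 + 14.4) = 4.09, so δu/u = 0.0724.
Q is then a monomial in u, q, s:
δQ/Q = √((δu/u)² + (½·δq/q)² + (3·δs/s)²) = √(0.00525 + 0.00303 + 0.0103) = 0.136
Q = 279, so δQ = 0.136 × 279 = 38.1.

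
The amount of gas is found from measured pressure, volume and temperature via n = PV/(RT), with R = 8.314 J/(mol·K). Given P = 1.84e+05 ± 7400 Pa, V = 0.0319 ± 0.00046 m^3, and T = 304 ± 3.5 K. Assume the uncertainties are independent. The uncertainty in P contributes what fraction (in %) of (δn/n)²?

82.6%

(δn/n)² = (1·δP/P)² + (1·δV/V)² + (-1·δT/T)²
  P term: (1×0.0402)² = 0.00162
  V term: (1×0.0144)² = 0.000208
  T term: (-1×0.0115)² = 0.000133
Total = 0.00196. Share from P = 0.00162/0.00196 = 0.826.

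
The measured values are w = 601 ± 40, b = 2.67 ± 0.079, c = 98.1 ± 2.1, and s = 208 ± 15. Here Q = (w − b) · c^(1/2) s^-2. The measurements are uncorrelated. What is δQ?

0.0218

Let u = w − b = 598. δu = √(δw² + δb²) = √(1600 + 0.00624) = 40.0, so δu/u = 0.0669.
Q is then a monomial in u, c, s:
δQ/Q = √((δu/u)² + (½·δc/c)² + (-2·δs/s)²) = √(0.00447 + 0.000115 + 0.0208) = 0.159
Q = 0.137, so δQ = 0.159 × 0.137 = 0.0218.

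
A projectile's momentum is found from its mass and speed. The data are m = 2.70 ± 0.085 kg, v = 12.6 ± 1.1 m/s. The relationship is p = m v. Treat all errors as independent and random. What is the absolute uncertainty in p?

Products/powers → add relative errors in quadrature, weighted by exponent:
  (1·δm/m)² = (1×0.0315)² = 0.000991;  (1·δv/v)² = (1×0.0873)² = 0.00762
δp/p = √(0.00861) = 0.0928
p = 34.0 kg·m/s, so δp = 0.0928 × 34.0 = 3.16 kg·m/s.

3.16 kg·m/s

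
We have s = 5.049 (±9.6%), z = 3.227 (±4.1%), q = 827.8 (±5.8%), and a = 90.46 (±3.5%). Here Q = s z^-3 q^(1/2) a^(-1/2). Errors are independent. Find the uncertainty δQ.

Each factor contributes (exponent × relative error)² to (δQ/Q)²:
  (1·δs/s)² = (1×0.0960)² = 0.00922;  (-3·δz/z)² = (-3×0.0410)² = 0.0151;  (½·δq/q)² = (0.5×0.0580)² = 0.000841;  (−½·δa/a)² = (-0.5×0.0350)² = 0.000306
δQ/Q = √(0.0255) = 0.160
Q = 0.4545, so δQ = 0.160 × 0.4545 = 0.0726.

0.0726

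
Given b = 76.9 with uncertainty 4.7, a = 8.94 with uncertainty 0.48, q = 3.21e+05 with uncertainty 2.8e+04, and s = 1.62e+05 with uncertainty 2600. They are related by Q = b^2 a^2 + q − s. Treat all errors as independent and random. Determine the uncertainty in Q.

81900

Let p = b^2·a^2 = 4.73e+05. δp/p = √((2·δb/b)² + (2·δa/a)²) = √(0.0149 + 0.0115) = 0.163, so δp = 76900.
Q = p + q − s: δQ = √(δp² + δq² + δs²) = √(5.91e+09 + 7.84e+08 + 6.76e+06) = 81900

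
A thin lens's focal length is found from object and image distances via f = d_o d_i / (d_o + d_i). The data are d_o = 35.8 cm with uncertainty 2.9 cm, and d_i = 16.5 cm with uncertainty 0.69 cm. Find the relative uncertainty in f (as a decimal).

0.0384

∂f/∂d_o = (d_i/(d_o+d_i))² = 0.0995;  ∂f/∂d_i = (d_o/(d_o+d_i))² = 0.469
δf = √((∂f/∂d_o · δd_o)² + (∂f/∂d_i · δd_i)²) = √(0.0833 + 0.105) = 0.433 cm
f = 11.3 cm, so δf/f = 0.433/11.3 = 0.0384.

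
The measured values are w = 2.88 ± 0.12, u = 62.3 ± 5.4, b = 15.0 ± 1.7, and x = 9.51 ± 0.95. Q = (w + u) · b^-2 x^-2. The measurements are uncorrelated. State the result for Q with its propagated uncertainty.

0.00320 ± 0.00100

Let h = w + u = 65.2. δh = √(δw² + δu²) = √(0.0144 + 29.2) = 5.40, so δh/h = 0.0829.
Q is then a monomial in h, b, x:
δQ/Q = √((δh/h)² + (-2·δb/b)² + (-2·δx/x)²) = √(0.00687 + 0.0514 + 0.0399) = 0.313
Q = 0.00320, so δQ = 0.313 × 0.00320 = 0.00100.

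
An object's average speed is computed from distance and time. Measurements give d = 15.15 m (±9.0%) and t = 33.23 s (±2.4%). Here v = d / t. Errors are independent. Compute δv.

0.0425 m/s

Each factor contributes (exponent × relative error)² to (δv/v)²:
  (1·δd/d)² = (1×0.0900)² = 0.00810;  (-1·δt/t)² = (-1×0.0240)² = 0.000576
δv/v = √(0.00868) = 0.0931
v = 0.4559 m/s, so δv = 0.0931 × 0.4559 = 0.0425 m/s.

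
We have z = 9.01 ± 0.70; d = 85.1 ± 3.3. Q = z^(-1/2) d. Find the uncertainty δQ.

For a monomial Q ∝ z^(-1/2), d, fractional errors add in quadrature:
  (−½·δz/z)² = (-0.5×0.0777)² = 0.00151;  (1·δd/d)² = (1×0.0388)² = 0.00150
δQ/Q = √(0.00301) = 0.0549
Q = 28.4, so δQ = 0.0549 × 28.4 = 1.56.

1.56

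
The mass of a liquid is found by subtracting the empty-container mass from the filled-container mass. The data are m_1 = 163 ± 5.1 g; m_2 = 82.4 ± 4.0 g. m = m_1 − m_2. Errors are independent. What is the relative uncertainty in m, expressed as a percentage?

For a sum/difference, combine absolute errors in quadrature:
  (δm_1)² = 26.0;  (δm_2)² = 16.0
δm = √(42.0) = 6.48 g
m = 80.6 g, so δm/m = 6.48/80.6 = 0.0804.

8.04%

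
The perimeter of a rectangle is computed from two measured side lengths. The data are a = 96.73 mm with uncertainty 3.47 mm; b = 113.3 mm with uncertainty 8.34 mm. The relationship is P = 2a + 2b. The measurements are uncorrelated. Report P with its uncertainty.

Each term contributes (cᵢ δxᵢ)² to (δP)²:
  (2·δa)² = 48.2;  (2·δb)² = 278
δP = √(326) = 18.1 mm
P = 420.1 mm.

420.1 ± 18.1 mm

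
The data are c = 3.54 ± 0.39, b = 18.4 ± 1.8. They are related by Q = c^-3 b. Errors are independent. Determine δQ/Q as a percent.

Each factor contributes (exponent × relative error)² to (δQ/Q)²:
  (-3·δc/c)² = (-3×0.110)² = 0.109;  (1·δb/b)² = (1×0.0978)² = 0.00957
δQ/Q = √(0.119) = 0.345

34.5%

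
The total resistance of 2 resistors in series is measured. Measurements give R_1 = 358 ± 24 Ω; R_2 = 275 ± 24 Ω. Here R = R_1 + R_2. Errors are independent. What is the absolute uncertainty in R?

33.9 Ω

Each term contributes (cᵢ δxᵢ)² to (δR)²:
  (δR_1)² = 576;  (δR_2)² = 576
δR = √(1150) = 33.9 Ω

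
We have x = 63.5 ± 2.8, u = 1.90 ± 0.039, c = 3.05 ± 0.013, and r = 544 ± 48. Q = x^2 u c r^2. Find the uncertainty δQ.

1.37e+09

Since Q is a product/quotient, work with relative uncertainties:
  (2·δx/x)² = (2×0.0441)² = 0.00778;  (1·δu/u)² = (1×0.0205)² = 0.000421;  (1·δc/c)² = (1×0.00426)² = 1.82e-05;  (2·δr/r)² = (2×0.0882)² = 0.0311
δQ/Q = √(0.0394) = 0.198
Q = 6.92e+09, so δQ = 0.198 × 6.92e+09 = 1.37e+09.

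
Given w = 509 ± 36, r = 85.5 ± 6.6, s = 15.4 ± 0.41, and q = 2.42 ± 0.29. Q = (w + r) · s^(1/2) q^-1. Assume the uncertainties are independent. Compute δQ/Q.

Let u = w + r = 594. δu = √(δw² + δr²) = √(1300 + 43.6) = 36.6, so δu/u = 0.0616.
Q is then a monomial in u, s, q:
δQ/Q = √((δu/u)² + (½·δs/s)² + (-1·δq/q)²) = √(0.00379 + 0.000177 + 0.0144) = 0.135

0.135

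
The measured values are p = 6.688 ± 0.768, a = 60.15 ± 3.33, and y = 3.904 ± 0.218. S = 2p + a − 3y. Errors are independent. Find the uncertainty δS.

3.73

Each term contributes (cᵢ δxᵢ)² to (δS)²:
  (2·δp)² = 2.36;  (δa)² = 11.1;  (3·δy)² = 0.428
δS = √(13.9) = 3.73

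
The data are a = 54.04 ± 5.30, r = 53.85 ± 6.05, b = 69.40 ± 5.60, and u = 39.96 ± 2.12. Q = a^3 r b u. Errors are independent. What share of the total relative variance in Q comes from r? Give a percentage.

11.6%

(δQ/Q)² = (3·δa/a)² + (1·δr/r)² + (1·δb/b)² + (1·δu/u)²
  a term: (3×0.0981)² = 0.0866
  r term: (1×0.112)² = 0.0126
  b term: (1×0.0807)² = 0.00651
  u term: (1×0.0531)² = 0.00281
Total = 0.109. Share from r = 0.0126/0.109 = 0.116.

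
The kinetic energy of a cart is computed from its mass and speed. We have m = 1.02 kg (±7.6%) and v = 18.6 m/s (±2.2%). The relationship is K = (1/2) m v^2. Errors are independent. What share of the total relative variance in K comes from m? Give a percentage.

74.9%

(δK/K)² = (1·δm/m)² + (2·δv/v)²
  m term: (1×0.0760)² = 0.00578
  v term: (2×0.0220)² = 0.00194
Total = 0.00771. Share from m = 0.00578/0.00771 = 0.749.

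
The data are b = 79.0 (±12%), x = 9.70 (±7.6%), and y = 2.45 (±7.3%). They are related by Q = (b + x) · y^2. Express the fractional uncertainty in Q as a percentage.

18.1%

Let u = b + x = 88.7. δu = √(δb² + δx²) = √(89.9 + 0.543) = 9.51, so δu/u = 0.107.
Q is then a monomial in u, y:
δQ/Q = √((δu/u)² + (2·δy/y)²) = √(0.0115 + 0.0213) = 0.181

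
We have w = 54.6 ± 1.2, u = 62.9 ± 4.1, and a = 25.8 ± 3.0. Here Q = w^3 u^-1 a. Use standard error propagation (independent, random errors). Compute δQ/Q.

Each factor contributes (exponent × relative error)² to (δQ/Q)²:
  (3·δw/w)² = (3×0.0220)² = 0.00435;  (-1·δu/u)² = (-1×0.0652)² = 0.00425;  (1·δa/a)² = (1×0.116)² = 0.0135
δQ/Q = √(0.0221) = 0.149

0.149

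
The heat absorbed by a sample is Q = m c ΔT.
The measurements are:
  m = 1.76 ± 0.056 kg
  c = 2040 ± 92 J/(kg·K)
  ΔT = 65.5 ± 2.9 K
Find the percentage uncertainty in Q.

7.08%

Each factor contributes (exponent × relative error)² to (δQ/Q)²:
  (1·δm/m)² = (1×0.0318)² = 0.00101;  (1·δc/c)² = (1×0.0451)² = 0.00203;  (1·δΔT/ΔT)² = (1×0.0443)² = 0.00196
δQ/Q = √(0.00501) = 0.0708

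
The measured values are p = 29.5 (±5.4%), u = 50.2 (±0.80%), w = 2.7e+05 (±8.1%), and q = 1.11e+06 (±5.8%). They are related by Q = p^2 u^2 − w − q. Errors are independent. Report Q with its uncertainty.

(8.13 ± 2.49) × 10^5

Let h = p^2·u^2 = 2.19e+06. δh/h = √((2·δp/p)² + (2·δu/u)²) = √(0.0117 + 0.000256) = 0.109, so δh = 2.39e+05.
Q = h − w − q: δQ = √(δh² + δw² + δq²) = √(5.73e+10 + 4.78e+08 + 4.14e+09) = 2.49e+05
Q = 8.13e+05.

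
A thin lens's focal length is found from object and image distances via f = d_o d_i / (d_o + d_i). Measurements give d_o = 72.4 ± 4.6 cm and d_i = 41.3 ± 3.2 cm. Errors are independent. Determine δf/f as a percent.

∂f/∂d_o = (d_i/(d_o+d_i))² = 0.132;  ∂f/∂d_i = (d_o/(d_o+d_i))² = 0.405
δf = √((∂f/∂d_o · δd_o)² + (∂f/∂d_i · δd_i)²) = √(0.368 + 1.68) = 1.43 cm
f = 26.3 cm, so δf/f = 1.43/26.3 = 0.0545.

5.45%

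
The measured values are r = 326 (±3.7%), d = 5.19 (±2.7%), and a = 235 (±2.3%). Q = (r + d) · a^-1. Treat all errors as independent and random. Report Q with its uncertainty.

1.41 ± 0.0607

Let u = r + d = 331. δu = √(δr² + δd²) = √(145 + 0.0196) = 12.1, so δu/u = 0.0364.
Q is then a monomial in u, a:
δQ/Q = √((δu/u)² + (-1·δa/a)²) = √(0.00133 + 0.000529) = 0.0431
Q = 1.41, so δQ = 0.0431 × 1.41 = 0.0607.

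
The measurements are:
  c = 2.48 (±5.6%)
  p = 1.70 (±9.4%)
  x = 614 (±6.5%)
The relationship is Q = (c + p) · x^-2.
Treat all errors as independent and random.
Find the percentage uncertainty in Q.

Let u = c + p = 4.18. δu = √(δc² + δp²) = √(0.0193 + 0.0255) = 0.212, so δu/u = 0.0506.
Q is then a monomial in u, x:
δQ/Q = √((δu/u)² + (-2·δx/x)²) = √(0.00257 + 0.0169) = 0.140

14.0%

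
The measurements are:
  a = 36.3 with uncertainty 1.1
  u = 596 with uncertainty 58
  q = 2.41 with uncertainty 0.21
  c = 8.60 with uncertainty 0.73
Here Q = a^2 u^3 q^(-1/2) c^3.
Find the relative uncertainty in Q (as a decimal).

Relative error in a monomial: (δQ/Q)² = Σ (nᵢ · δxᵢ/xᵢ)².
  (2·δa/a)² = (2×0.0303)² = 0.00367;  (3·δu/u)² = (3×0.0973)² = 0.0852;  (−½·δq/q)² = (-0.5×0.0871)² = 0.00190;  (3·δc/c)² = (3×0.0849)² = 0.0648
δQ/Q = √(0.156) = 0.395

0.395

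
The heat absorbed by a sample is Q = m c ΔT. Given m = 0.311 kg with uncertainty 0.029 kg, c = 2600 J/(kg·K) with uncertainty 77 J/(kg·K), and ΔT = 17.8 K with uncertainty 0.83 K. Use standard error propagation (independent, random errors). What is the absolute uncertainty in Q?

Each factor contributes (exponent × relative error)² to (δQ/Q)²:
  (1·δm/m)² = (1×0.0932)² = 0.00870;  (1·δc/c)² = (1×0.0296)² = 0.000877;  (1·δΔT/ΔT)² = (1×0.0466)² = 0.00217
δQ/Q = √(0.0117) = 0.108
Q = 14400 J, so δQ = 0.108 × 14400 = 1560 J.

1560 J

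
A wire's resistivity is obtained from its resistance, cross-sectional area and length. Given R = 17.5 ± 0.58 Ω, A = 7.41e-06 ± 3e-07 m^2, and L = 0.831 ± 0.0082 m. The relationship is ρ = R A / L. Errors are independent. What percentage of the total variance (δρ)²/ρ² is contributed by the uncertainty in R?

(δρ/ρ)² = (1·δR/R)² + (1·δA/A)² + (-1·δL/L)²
  R term: (1×0.0331)² = 0.00110
  A term: (1×0.0405)² = 0.00164
  L term: (-1×0.00987)² = 9.74e-05
Total = 0.00283. Share from R = 0.00110/0.00283 = 0.387.

38.7%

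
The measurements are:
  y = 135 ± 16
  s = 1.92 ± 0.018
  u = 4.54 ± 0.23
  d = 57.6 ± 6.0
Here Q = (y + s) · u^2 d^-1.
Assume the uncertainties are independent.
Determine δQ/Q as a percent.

18.6%

Let w = y + s = 137. δw = √(δy² + δs²) = √(256 + 0.000324) = 16.0, so δw/w = 0.117.
Q is then a monomial in w, u, d:
δQ/Q = √((δw/w)² + (2·δu/u)² + (-1·δd/d)²) = √(0.0137 + 0.0103 + 0.0109) = 0.186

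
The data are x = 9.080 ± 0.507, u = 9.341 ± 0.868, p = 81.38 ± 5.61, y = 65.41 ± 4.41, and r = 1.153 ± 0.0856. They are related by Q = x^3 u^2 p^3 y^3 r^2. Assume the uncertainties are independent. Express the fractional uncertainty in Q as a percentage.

41.0%

Since Q is a product/quotient, work with relative uncertainties:
  (3·δx/x)² = (3×0.0558)² = 0.0281;  (2·δu/u)² = (2×0.0929)² = 0.0345;  (3·δp/p)² = (3×0.0689)² = 0.0428;  (3·δy/y)² = (3×0.0674)² = 0.0409;  (2·δr/r)² = (2×0.0742)² = 0.0220
δQ/Q = √(0.168) = 0.410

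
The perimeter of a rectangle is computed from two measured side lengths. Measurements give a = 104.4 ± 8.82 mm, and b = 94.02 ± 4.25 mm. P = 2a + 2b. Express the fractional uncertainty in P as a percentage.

4.93%

P is a linear combination, so absolute uncertainties add in quadrature:
  (2·δa)² = 311;  (2·δb)² = 72.2
δP = √(383) = 19.6 mm
P = 396.8 mm, so δP/P = 19.6/396.8 = 0.0493.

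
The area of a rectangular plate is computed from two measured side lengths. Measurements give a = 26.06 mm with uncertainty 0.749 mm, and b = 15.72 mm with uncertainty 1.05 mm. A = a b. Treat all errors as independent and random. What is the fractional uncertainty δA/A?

0.0727

Products/powers → add relative errors in quadrature, weighted by exponent:
  (1·δa/a)² = (1×0.0287)² = 0.000826;  (1·δb/b)² = (1×0.0668)² = 0.00446
δA/A = √(0.00529) = 0.0727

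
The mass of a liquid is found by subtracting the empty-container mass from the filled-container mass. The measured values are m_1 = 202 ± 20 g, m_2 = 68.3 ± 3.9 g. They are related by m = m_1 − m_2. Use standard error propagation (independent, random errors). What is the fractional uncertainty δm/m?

Absolute uncertainties add in quadrature for a linear combination:
  (δm_1)² = 400;  (δm_2)² = 15.2
δm = √(415) = 20.4 g
m = 134 g, so δm/m = 20.4/134 = 0.152.

0.152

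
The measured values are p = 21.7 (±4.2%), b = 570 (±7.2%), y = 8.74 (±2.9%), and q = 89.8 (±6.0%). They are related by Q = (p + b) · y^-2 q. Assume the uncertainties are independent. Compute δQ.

75.5

Let u = p + b = 592. δu = √(δp² + δb²) = √(0.831 + 1680) = 41.1, so δu/u = 0.0694.
Q is then a monomial in u, y, q:
δQ/Q = √((δu/u)² + (-2·δy/y)² + (1·δq/q)²) = √(0.00481 + 0.00336 + 0.00360) = 0.109
Q = 696, so δQ = 0.109 × 696 = 75.5.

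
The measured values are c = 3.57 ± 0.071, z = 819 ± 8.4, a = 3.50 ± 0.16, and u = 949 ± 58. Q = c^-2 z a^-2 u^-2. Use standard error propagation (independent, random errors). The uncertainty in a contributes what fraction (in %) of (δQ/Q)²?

(δQ/Q)² = (-2·δc/c)² + (1·δz/z)² + (-2·δa/a)² + (-2·δu/u)²
  c term: (-2×0.0199)² = 0.00158
  z term: (1×0.0103)² = 0.000105
  a term: (-2×0.0457)² = 0.00836
  u term: (-2×0.0611)² = 0.0149
Total = 0.0250. Share from a = 0.00836/0.0250 = 0.335.

33.5%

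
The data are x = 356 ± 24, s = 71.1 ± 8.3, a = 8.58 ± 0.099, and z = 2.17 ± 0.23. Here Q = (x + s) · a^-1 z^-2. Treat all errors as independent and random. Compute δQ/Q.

Let u = x + s = 427. δu = √(δx² + δs²) = √(576 + 68.9) = 25.4, so δu/u = 0.0595.
Q is then a monomial in u, a, z:
δQ/Q = √((δu/u)² + (-1·δa/a)² + (-2·δz/z)²) = √(0.00354 + 0.000133 + 0.0449) = 0.220

0.220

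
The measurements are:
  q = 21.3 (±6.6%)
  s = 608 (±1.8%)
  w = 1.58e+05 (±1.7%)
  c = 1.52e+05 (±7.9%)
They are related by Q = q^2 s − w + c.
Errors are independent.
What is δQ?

38800

Let p = q^2·s = 2.76e+05. δp/p = √((2·δq/q)² + (1·δs/s)²) = √(0.0174 + 0.000324) = 0.133, so δp = 36700.
Q = p − w + c: δQ = √(δp² + δw² + δc²) = √(1.35e+09 + 7.21e+06 + 1.44e+08) = 38800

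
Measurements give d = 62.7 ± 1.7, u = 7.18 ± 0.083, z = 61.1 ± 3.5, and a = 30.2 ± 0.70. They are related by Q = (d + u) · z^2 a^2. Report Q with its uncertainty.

(2.38 ± 0.300) × 10^8

Let w = d + u = 69.9. δw = √(δd² + δu²) = √(2.89 + 0.00689) = 1.70, so δw/w = 0.0244.
Q is then a monomial in w, z, a:
δQ/Q = √((δw/w)² + (2·δz/z)² + (2·δa/a)²) = √(0.000593 + 0.0131 + 0.00215) = 0.126
Q = 2.38e+08, so δQ = 0.126 × 2.38e+08 = 3e+07.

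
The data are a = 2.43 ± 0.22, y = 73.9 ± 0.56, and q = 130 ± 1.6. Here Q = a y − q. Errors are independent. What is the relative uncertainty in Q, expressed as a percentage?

33.1%

Let p = a·y = 180. δp/p = √((1·δa/a)² + (1·δy/y)²) = √(0.00820 + 5.74e-05) = 0.0909, so δp = 16.3.
Q = p − q: δQ = √(δp² + δq²) = √(266 + 2.56) = 16.4
Q = 49.6, so δQ/Q = 16.4/49.6 = 0.331.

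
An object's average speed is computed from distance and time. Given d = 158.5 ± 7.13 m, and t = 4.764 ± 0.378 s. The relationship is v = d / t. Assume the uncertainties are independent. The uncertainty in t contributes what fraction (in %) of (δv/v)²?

(δv/v)² = (1·δd/d)² + (-1·δt/t)²
  d term: (1×0.0450)² = 0.00202
  t term: (-1×0.0793)² = 0.00630
Total = 0.00832. Share from t = 0.00630/0.00832 = 0.757.

75.7%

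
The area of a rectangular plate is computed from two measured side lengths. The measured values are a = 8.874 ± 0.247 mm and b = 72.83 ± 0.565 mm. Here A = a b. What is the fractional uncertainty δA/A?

0.0289

Relative error in a monomial: (δA/A)² = Σ (nᵢ · δxᵢ/xᵢ)².
  (1·δa/a)² = (1×0.0278)² = 0.000775;  (1·δb/b)² = (1×0.00776)² = 6.02e-05
δA/A = √(0.000835) = 0.0289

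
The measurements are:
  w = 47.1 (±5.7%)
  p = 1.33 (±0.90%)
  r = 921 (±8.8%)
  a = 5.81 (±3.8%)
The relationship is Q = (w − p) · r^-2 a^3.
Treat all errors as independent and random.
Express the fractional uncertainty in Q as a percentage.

21.8%

Let u = w − p = 45.8. δu = √(δw² + δp²) = √(7.21 + 0.000143) = 2.68, so δu/u = 0.0587.
Q is then a monomial in u, r, a:
δQ/Q = √((δu/u)² + (-2·δr/r)² + (3·δa/a)²) = √(0.00344 + 0.0310 + 0.0130) = 0.218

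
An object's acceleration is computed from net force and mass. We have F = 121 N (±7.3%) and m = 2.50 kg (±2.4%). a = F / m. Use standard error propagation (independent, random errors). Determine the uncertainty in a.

3.72 m/s^2

Products/powers → add relative errors in quadrature, weighted by exponent:
  (1·δF/F)² = (1×0.0730)² = 0.00533;  (-1·δm/m)² = (-1×0.0240)² = 0.000576
δa/a = √(0.00590) = 0.0768
a = 48.4 m/s^2, so δa = 0.0768 × 48.4 = 3.72 m/s^2.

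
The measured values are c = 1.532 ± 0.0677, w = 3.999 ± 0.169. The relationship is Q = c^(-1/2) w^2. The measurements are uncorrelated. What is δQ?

1.13

For a monomial Q ∝ c^(-1/2), w^2, fractional errors add in quadrature:
  (−½·δc/c)² = (-0.5×0.0442)² = 0.000488;  (2·δw/w)² = (2×0.0423)² = 0.00714
δQ/Q = √(0.00763) = 0.0874
Q = 12.92, so δQ = 0.0874 × 12.92 = 1.13.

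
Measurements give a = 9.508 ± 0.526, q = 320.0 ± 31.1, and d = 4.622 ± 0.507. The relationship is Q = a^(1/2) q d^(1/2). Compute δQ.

244

Relative error in a monomial: (δQ/Q)² = Σ (nᵢ · δxᵢ/xᵢ)².
  (½·δa/a)² = (0.5×0.0553)² = 0.000765;  (1·δq/q)² = (1×0.0972)² = 0.00945;  (½·δd/d)² = (0.5×0.110)² = 0.00301
δQ/Q = √(0.0132) = 0.115
Q = 2121, so δQ = 0.115 × 2121 = 244.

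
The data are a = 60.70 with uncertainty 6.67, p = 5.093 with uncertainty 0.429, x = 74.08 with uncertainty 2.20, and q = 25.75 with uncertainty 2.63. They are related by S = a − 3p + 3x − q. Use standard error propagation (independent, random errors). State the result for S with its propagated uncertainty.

241.9 ± 9.83

For a sum/difference, combine absolute errors in quadrature:
  (δa)² = 44.5;  (3·δp)² = 1.66;  (3·δx)² = 43.6;  (δq)² = 6.92
δS = √(96.6) = 9.83
S = 241.9.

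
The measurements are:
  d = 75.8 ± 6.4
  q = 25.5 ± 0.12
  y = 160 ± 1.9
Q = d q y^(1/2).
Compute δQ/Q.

For a monomial Q ∝ d, q, y^(1/2), fractional errors add in quadrature:
  (1·δd/d)² = (1×0.0844)² = 0.00713;  (1·δq/q)² = (1×0.00471)² = 2.21e-05;  (½·δy/y)² = (0.5×0.0119)² = 3.53e-05
δQ/Q = √(0.00719) = 0.0848

0.0848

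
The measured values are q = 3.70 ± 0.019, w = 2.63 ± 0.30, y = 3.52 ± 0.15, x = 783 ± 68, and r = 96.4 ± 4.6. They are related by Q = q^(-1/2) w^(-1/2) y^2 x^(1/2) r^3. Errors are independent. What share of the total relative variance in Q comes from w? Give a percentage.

9.89%

(δQ/Q)² = (−½·δq/q)² + (−½·δw/w)² + (2·δy/y)² + (½·δx/x)² + (3·δr/r)²
  q term: (-0.5×0.00514)² = 6.59e-06
  w term: (-0.5×0.114)² = 0.00325
  y term: (2×0.0426)² = 0.00726
  x term: (0.5×0.0868)² = 0.00189
  r term: (3×0.0477)² = 0.0205
Total = 0.0329. Share from w = 0.00325/0.0329 = 0.0989.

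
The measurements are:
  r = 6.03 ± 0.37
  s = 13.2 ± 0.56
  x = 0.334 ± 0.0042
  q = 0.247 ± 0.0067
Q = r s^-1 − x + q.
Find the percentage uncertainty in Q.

Let p = r·s^-1 = 0.457. δp/p = √((1·δr/r)² + (-1·δs/s)²) = √(0.00377 + 0.00180) = 0.0746, so δp = 0.0341.
Q = p − x + q: δQ = √(δp² + δx² + δq²) = √(0.00116 + 1.76e-05 + 4.49e-05) = 0.0350
Q = 0.370, so δQ/Q = 0.0350/0.370 = 0.0946.

9.46%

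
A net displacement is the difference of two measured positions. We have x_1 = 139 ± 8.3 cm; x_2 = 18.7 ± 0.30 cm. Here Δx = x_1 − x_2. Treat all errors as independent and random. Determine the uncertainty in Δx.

Δx is a linear combination, so absolute uncertainties add in quadrature:
  (δx_1)² = 68.9;  (δx_2)² = 0.0900
δΔx = √(69.0) = 8.31 cm

8.31 cm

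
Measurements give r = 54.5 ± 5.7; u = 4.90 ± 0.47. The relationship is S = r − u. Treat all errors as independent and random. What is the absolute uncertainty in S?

Absolute uncertainties add in quadrature for a linear combination:
  (δr)² = 32.5;  (δu)² = 0.221
δS = √(32.7) = 5.72

5.72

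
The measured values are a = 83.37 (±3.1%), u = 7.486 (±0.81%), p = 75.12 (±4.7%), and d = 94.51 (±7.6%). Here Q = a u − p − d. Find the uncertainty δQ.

Let w = a·u = 624.1. δw/w = √((1·δa/a)² + (1·δu/u)²) = √(0.000961 + 6.56e-05) = 0.0320, so δw = 20.0.
Q = w − p − d: δQ = √(δw² + δp² + δd²) = √(400 + 12.5 + 51.6) = 21.5

21.5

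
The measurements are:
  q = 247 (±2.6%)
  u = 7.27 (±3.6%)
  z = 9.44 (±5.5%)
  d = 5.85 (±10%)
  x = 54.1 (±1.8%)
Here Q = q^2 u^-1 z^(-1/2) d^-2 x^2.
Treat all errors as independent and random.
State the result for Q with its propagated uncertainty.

Products/powers → add relative errors in quadrature, weighted by exponent:
  (2·δq/q)² = (2×0.0260)² = 0.00270;  (-1·δu/u)² = (-1×0.0360)² = 0.00130;  (−½·δz/z)² = (-0.5×0.0550)² = 0.000756;  (-2·δd/d)² = (-2×0.100)² = 0.0400;  (2·δx/x)² = (2×0.0180)² = 0.00130
δQ/Q = √(0.0461) = 0.215
Q = 2.34e+05, so δQ = 0.215 × 2.34e+05 = 50100.

(2.34 ± 0.501) × 10^5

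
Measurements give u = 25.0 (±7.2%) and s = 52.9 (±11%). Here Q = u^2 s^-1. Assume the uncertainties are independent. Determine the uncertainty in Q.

2.14

Since Q is a product/quotient, work with relative uncertainties:
  (2·δu/u)² = (2×0.0720)² = 0.0207;  (-1·δs/s)² = (-1×0.110)² = 0.0121
δQ/Q = √(0.0328) = 0.181
Q = 11.8, so δQ = 0.181 × 11.8 = 2.14.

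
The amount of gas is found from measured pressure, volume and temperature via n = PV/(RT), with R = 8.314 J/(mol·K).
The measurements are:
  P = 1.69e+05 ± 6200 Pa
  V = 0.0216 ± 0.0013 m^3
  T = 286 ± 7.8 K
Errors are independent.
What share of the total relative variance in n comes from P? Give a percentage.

23.6%

(δn/n)² = (1·δP/P)² + (1·δV/V)² + (-1·δT/T)²
  P term: (1×0.0367)² = 0.00135
  V term: (1×0.0602)² = 0.00362
  T term: (-1×0.0273)² = 0.000744
Total = 0.00571. Share from P = 0.00135/0.00571 = 0.236.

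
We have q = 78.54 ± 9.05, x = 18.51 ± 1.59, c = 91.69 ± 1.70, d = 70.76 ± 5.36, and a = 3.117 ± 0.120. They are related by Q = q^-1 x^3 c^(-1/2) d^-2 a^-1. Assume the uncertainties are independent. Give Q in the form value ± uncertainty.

Each factor contributes (exponent × relative error)² to (δQ/Q)²:
  (-1·δq/q)² = (-1×0.115)² = 0.0133;  (3·δx/x)² = (3×0.0859)² = 0.0664;  (−½·δc/c)² = (-0.5×0.0185)² = 8.59e-05;  (-2·δd/d)² = (-2×0.0757)² = 0.0230;  (-1·δa/a)² = (-1×0.0385)² = 0.00148
δQ/Q = √(0.104) = 0.323
Q = 0.0005403, so δQ = 0.323 × 0.0005403 = 0.000174.

0.0005403 ± 0.000174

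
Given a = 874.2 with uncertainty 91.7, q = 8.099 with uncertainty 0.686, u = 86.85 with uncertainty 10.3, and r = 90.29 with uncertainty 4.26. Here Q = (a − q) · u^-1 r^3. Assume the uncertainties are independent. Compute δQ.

1.56e+06

Let w = a − q = 866.1. δw = √(δa² + δq²) = √(8410 + 0.471) = 91.7, so δw/w = 0.106.
Q is then a monomial in w, u, r:
δQ/Q = √((δw/w)² + (-1·δu/u)² + (3·δr/r)²) = √(0.0112 + 0.0141 + 0.0200) = 0.213
Q = 7.34e+06, so δQ = 0.213 × 7.34e+06 = 1.56e+06.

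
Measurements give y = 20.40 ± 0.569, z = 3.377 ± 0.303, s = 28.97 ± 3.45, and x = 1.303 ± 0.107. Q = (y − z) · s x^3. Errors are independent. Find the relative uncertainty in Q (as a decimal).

0.276

Let u = y − z = 17.02. δu = √(δy² + δz²) = √(0.324 + 0.0918) = 0.645, so δu/u = 0.0379.
Q is then a monomial in u, s, x:
δQ/Q = √((δu/u)² + (1·δs/s)² + (3·δx/x)²) = √(0.00143 + 0.0142 + 0.0607) = 0.276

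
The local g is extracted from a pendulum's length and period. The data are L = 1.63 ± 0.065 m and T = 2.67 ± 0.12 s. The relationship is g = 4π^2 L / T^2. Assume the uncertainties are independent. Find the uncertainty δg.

0.888 m/s^2

g is a product of powers, so relative uncertainties combine in quadrature:
  (1·δL/L)² = (1×0.0399)² = 0.00159;  (-2·δT/T)² = (-2×0.0449)² = 0.00808
δg/g = √(0.00967) = 0.0983
g = 9.03 m/s^2, so δg = 0.0983 × 9.03 = 0.888 m/s^2.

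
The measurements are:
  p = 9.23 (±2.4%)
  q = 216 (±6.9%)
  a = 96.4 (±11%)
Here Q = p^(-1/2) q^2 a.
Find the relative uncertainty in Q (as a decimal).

For a monomial Q ∝ p^(-1/2), q^2, a, fractional errors add in quadrature:
  (−½·δp/p)² = (-0.5×0.0240)² = 0.000144;  (2·δq/q)² = (2×0.0690)² = 0.0190;  (1·δa/a)² = (1×0.110)² = 0.0121
δQ/Q = √(0.0313) = 0.177

0.177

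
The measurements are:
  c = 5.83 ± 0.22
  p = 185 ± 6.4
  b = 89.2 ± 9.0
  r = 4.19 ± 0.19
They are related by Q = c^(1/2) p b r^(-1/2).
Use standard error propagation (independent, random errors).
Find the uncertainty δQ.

2150

Since Q is a product/quotient, work with relative uncertainties:
  (½·δc/c)² = (0.5×0.0377)² = 0.000356;  (1·δp/p)² = (1×0.0346)² = 0.00120;  (1·δb/b)² = (1×0.101)² = 0.0102;  (−½·δr/r)² = (-0.5×0.0453)² = 0.000514
δQ/Q = √(0.0122) = 0.111
Q = 19500, so δQ = 0.111 × 19500 = 2150.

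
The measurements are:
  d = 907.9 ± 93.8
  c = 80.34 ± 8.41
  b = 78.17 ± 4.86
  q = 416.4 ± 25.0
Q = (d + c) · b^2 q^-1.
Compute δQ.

2430

Let u = d + c = 988.2. δu = √(δd² + δc²) = √(8800 + 70.7) = 94.2, so δu/u = 0.0953.
Q is then a monomial in u, b, q:
δQ/Q = √((δu/u)² + (2·δb/b)² + (-1·δq/q)²) = √(0.00908 + 0.0155 + 0.00360) = 0.168
Q = 14500, so δQ = 0.168 × 14500 = 2430.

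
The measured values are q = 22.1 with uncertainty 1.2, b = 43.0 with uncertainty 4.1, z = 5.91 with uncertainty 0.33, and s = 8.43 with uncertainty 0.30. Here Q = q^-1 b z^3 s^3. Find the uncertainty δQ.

54600

Products/powers → add relative errors in quadrature, weighted by exponent:
  (-1·δq/q)² = (-1×0.0543)² = 0.00295;  (1·δb/b)² = (1×0.0953)² = 0.00909;  (3·δz/z)² = (3×0.0558)² = 0.0281;  (3·δs/s)² = (3×0.0356)² = 0.0114
δQ/Q = √(0.0515) = 0.227
Q = 2.41e+05, so δQ = 0.227 × 2.41e+05 = 54600.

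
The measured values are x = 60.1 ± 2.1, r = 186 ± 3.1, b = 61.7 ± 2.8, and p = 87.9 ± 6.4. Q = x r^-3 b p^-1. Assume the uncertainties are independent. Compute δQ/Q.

0.105

Q is a product of powers, so relative uncertainties combine in quadrature:
  (1·δx/x)² = (1×0.0349)² = 0.00122;  (-3·δr/r)² = (-3×0.0167)² = 0.00250;  (1·δb/b)² = (1×0.0454)² = 0.00206;  (-1·δp/p)² = (-1×0.0728)² = 0.00530
δQ/Q = √(0.0111) = 0.105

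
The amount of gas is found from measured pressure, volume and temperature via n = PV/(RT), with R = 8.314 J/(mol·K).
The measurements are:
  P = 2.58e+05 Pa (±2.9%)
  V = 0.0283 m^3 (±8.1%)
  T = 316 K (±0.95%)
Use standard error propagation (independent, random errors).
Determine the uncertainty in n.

0.241 mol

n is a product of powers, so relative uncertainties combine in quadrature:
  (1·δP/P)² = (1×0.0290)² = 0.000841;  (1·δV/V)² = (1×0.0810)² = 0.00656;  (-1·δT/T)² = (-1×0.00950)² = 9.02e-05
δn/n = √(0.00749) = 0.0866
n = 2.78 mol, so δn = 0.0866 × 2.78 = 0.241 mol.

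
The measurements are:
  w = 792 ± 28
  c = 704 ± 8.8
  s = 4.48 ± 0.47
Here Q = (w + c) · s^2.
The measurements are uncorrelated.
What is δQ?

6330

Let u = w + c = 1500. δu = √(δw² + δc²) = √(784 + 77.4) = 29.4, so δu/u = 0.0196.
Q is then a monomial in u, s:
δQ/Q = √((δu/u)² + (2·δs/s)²) = √(0.000385 + 0.0440) = 0.211
Q = 30000, so δQ = 0.211 × 30000 = 6330.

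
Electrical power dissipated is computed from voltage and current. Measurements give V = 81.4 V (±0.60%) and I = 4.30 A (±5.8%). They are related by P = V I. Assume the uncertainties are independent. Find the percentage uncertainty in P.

5.83%

Relative error in a monomial: (δP/P)² = Σ (nᵢ · δxᵢ/xᵢ)².
  (1·δV/V)² = (1×0.00600)² = 3.6e-05;  (1·δI/I)² = (1×0.0580)² = 0.00336
δP/P = √(0.00340) = 0.0583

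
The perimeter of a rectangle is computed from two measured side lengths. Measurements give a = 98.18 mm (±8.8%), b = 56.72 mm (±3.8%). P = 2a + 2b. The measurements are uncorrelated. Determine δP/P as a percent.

5.75%

Absolute uncertainties add in quadrature for a linear combination:
  (2·δa)² = 299;  (2·δb)² = 18.6
δP = √(317) = 17.8 mm
P = 309.8 mm, so δP/P = 17.8/309.8 = 0.0575.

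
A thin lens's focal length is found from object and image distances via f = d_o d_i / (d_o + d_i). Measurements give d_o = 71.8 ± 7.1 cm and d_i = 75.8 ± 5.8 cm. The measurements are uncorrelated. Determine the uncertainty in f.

2.32 cm

∂f/∂d_o = (d_i/(d_o+d_i))² = 0.264;  ∂f/∂d_i = (d_o/(d_o+d_i))² = 0.237
δf = √((∂f/∂d_o · δd_o)² + (∂f/∂d_i · δd_i)²) = √(3.51 + 1.88) = 2.32 cm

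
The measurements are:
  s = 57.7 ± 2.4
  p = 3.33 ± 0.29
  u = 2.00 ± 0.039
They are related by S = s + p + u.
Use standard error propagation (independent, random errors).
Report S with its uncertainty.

For a sum/difference, combine absolute errors in quadrature:
  (δs)² = 5.76;  (δp)² = 0.0841;  (δu)² = 0.00152
δS = √(5.85) = 2.42
S = 63.0.

63.0 ± 2.42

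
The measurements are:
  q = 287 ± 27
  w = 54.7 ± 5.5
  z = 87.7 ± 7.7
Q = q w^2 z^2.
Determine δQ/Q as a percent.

28.3%

Relative error in a monomial: (δQ/Q)² = Σ (nᵢ · δxᵢ/xᵢ)².
  (1·δq/q)² = (1×0.0941)² = 0.00885;  (2·δw/w)² = (2×0.101)² = 0.0404;  (2·δz/z)² = (2×0.0878)² = 0.0308
δQ/Q = √(0.0801) = 0.283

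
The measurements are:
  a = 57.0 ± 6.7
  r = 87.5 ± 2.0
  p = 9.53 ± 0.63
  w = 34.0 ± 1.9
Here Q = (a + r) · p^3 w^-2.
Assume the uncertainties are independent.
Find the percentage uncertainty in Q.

Let u = a + r = 144. δu = √(δa² + δr²) = √(44.9 + 4.00) = 6.99, so δu/u = 0.0484.
Q is then a monomial in u, p, w:
δQ/Q = √((δu/u)² + (3·δp/p)² + (-2·δw/w)²) = √(0.00234 + 0.0393 + 0.0125) = 0.233

23.3%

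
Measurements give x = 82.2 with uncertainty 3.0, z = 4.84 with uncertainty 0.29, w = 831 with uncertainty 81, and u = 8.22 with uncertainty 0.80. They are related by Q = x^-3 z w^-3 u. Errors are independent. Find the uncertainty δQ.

Since Q is a product/quotient, work with relative uncertainties:
  (-3·δx/x)² = (-3×0.0365)² = 0.0120;  (1·δz/z)² = (1×0.0599)² = 0.00359;  (-3·δw/w)² = (-3×0.0975)² = 0.0855;  (1·δu/u)² = (1×0.0973)² = 0.00947
δQ/Q = √(0.111) = 0.333
Q = 1.25e-13, so δQ = 0.333 × 1.25e-13 = 4.15e-14.

4.15e-14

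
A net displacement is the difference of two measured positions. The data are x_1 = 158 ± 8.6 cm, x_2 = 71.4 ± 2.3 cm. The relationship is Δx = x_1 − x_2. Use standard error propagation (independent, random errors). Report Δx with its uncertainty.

86.6 ± 8.90 cm

Sums and differences: (δΔx)² = Σ (cᵢ δxᵢ)².
  (δx_1)² = 74.0;  (δx_2)² = 5.29
δΔx = √(79.2) = 8.90 cm
Δx = 86.6 cm.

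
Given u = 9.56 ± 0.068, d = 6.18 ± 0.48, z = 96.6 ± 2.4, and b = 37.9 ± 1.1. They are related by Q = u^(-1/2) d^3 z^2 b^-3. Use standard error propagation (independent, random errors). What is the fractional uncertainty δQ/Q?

0.254

Relative error in a monomial: (δQ/Q)² = Σ (nᵢ · δxᵢ/xᵢ)².
  (−½·δu/u)² = (-0.5×0.00711)² = 1.26e-05;  (3·δd/d)² = (3×0.0777)² = 0.0543;  (2·δz/z)² = (2×0.0248)² = 0.00247;  (-3·δb/b)² = (-3×0.0290)² = 0.00758
δQ/Q = √(0.0644) = 0.254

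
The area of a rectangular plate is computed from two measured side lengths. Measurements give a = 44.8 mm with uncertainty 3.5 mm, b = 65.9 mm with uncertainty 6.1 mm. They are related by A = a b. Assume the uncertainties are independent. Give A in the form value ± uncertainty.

2950 ± 358 mm^2

A is a product of powers, so relative uncertainties combine in quadrature:
  (1·δa/a)² = (1×0.0781)² = 0.00610;  (1·δb/b)² = (1×0.0926)² = 0.00857
δA/A = √(0.0147) = 0.121
A = 2950 mm^2, so δA = 0.121 × 2950 = 358 mm^2.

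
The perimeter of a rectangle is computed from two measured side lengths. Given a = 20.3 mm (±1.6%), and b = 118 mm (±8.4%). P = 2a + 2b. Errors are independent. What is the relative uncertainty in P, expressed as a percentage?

7.17%

Sums and differences: (δP)² = Σ (cᵢ δxᵢ)².
  (2·δa)² = 0.422;  (2·δb)² = 393
δP = √(393) = 19.8 mm
P = 277 mm, so δP/P = 19.8/277 = 0.0717.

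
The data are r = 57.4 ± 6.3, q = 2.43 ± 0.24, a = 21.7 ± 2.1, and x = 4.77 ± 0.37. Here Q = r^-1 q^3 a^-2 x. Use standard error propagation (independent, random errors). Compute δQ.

Since Q is a product/quotient, work with relative uncertainties:
  (-1·δr/r)² = (-1×0.110)² = 0.0120;  (3·δq/q)² = (3×0.0988)² = 0.0878;  (-2·δa/a)² = (-2×0.0968)² = 0.0375;  (1·δx/x)² = (1×0.0776)² = 0.00602
δQ/Q = √(0.143) = 0.379
Q = 0.00253, so δQ = 0.379 × 0.00253 = 0.000959.

0.000959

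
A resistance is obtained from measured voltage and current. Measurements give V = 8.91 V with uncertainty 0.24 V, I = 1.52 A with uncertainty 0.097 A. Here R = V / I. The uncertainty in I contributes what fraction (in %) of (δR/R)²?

(δR/R)² = (1·δV/V)² + (-1·δI/I)²
  V term: (1×0.0269)² = 0.000726
  I term: (-1×0.0638)² = 0.00407
Total = 0.00480. Share from I = 0.00407/0.00480 = 0.849.

84.9%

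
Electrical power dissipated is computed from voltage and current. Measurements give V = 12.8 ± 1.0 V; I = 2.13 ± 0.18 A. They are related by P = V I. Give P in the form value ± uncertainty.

27.3 ± 3.14 W

Products/powers → add relative errors in quadrature, weighted by exponent:
  (1·δV/V)² = (1×0.0781)² = 0.00610;  (1·δI/I)² = (1×0.0845)² = 0.00714
δP/P = √(0.0132) = 0.115
P = 27.3 W, so δP = 0.115 × 27.3 = 3.14 W.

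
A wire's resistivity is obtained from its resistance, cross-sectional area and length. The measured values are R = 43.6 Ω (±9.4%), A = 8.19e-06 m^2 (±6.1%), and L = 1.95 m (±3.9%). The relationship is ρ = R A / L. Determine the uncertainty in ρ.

For a monomial ρ ∝ R, A, L^-1, fractional errors add in quadrature:
  (1·δR/R)² = (1×0.0940)² = 0.00884;  (1·δA/A)² = (1×0.0610)² = 0.00372;  (-1·δL/L)² = (-1×0.0390)² = 0.00152
δρ/ρ = √(0.0141) = 0.119
ρ = 0.000183 Ω·m, so δρ = 0.119 × 0.000183 = 2.17e-05 Ω·m.

2.17e-05 Ω·m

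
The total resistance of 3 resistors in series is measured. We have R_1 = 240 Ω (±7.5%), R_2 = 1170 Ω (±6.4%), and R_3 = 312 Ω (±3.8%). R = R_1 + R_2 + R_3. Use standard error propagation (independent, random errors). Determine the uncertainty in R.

Each term contributes (cᵢ δxᵢ)² to (δR)²:
  (δR_1)² = 324;  (δR_2)² = 5610;  (δR_3)² = 141
δR = √(6070) = 77.9 Ω

77.9 Ω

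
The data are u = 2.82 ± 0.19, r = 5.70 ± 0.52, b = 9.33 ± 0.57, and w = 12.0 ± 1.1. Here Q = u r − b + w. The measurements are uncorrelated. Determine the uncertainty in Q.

2.20

Let p = u·r = 16.1. δp/p = √((1·δu/u)² + (1·δr/r)²) = √(0.00454 + 0.00832) = 0.113, so δp = 1.82.
Q = p − b + w: δQ = √(δp² + δb² + δw²) = √(3.32 + 0.325 + 1.21) = 2.20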